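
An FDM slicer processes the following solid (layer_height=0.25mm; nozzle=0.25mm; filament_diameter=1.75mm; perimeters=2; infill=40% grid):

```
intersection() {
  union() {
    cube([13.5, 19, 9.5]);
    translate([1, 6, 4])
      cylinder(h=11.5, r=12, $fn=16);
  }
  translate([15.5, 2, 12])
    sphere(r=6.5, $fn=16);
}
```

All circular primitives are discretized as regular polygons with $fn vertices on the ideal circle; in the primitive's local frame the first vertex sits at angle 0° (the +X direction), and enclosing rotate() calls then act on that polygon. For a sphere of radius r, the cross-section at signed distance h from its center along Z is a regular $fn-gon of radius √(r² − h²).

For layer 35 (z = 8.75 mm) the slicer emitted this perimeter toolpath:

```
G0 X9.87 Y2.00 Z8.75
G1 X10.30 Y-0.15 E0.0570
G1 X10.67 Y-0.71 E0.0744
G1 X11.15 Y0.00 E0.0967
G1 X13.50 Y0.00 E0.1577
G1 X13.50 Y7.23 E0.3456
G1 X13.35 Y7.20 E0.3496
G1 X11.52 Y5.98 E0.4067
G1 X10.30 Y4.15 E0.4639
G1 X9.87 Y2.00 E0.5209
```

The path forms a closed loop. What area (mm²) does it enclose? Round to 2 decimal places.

20.58 mm²

Apply the shoelace formula to the sequence of (X, Y) vertices; enclosed area = 20.58 mm².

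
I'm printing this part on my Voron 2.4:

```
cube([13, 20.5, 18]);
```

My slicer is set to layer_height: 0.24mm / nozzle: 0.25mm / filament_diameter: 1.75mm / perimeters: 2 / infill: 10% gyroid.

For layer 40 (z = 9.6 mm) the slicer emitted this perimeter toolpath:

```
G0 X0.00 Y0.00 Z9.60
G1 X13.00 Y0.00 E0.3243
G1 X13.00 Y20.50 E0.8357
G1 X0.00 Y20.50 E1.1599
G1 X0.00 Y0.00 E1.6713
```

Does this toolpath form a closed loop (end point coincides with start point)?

Start point (G0): (0.00, 0.00). End point (last G1): the path returns to the start — closed.

yes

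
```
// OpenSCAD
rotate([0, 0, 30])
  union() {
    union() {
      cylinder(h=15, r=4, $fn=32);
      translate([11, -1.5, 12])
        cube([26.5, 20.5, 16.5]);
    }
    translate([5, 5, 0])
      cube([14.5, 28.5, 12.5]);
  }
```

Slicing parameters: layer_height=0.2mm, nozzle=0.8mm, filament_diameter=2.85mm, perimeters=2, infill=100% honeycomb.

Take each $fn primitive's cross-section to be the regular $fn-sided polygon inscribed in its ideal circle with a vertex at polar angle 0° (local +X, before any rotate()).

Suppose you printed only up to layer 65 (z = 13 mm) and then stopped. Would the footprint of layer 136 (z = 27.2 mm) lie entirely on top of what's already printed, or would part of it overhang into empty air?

Compare the two slices. At z = 13: the r=4 cylinder contributes a regular 32-gon of circumradius 4 (area = (32/2)·4.000²·sin(360°/32) = 49.94 mm²); the cube at (11, -1.5) is present — its section is the full 26.5×20.5 rectangle (area 543.25 mm²); Taking the union: the 2 present regions are separate (no shared area or edge), so areas and boundary lengths simply add and each stays a separate island — area = 593.19 mm²; the cube at (5, 5) is not intersected at this z (z outside [0, 12.5]); Merging all regions: only the result so far is present, so the union is just that shape — area = 593.19 mm²; (rotated 30° about Z; rotation is an isometry so areas/perimeters/island counts are preserved). At z = 27.2: the cylinder is not intersected at this z (z outside [0, 15]); the 26.5×20.5 cube at (11, -1.5) contributes its full rectangle (area 543.25 mm²); Taking the union: only the 26.5×20.5 cube at (11, -1.5) is present, so the union is just that shape — area = 543.25 mm²; the cube at (5, 5) does not reach this height (z outside [0, 12.5]); Combining (union): only the result so far is present, so the union is just that shape — area = 543.25 mm²; (rotated 30° about Z; rotation is an isometry so areas/perimeters/island counts are preserved). Checking containment: the cross-section at z = 27.2 is a subset of the cross-section at z = 13.

entirely on top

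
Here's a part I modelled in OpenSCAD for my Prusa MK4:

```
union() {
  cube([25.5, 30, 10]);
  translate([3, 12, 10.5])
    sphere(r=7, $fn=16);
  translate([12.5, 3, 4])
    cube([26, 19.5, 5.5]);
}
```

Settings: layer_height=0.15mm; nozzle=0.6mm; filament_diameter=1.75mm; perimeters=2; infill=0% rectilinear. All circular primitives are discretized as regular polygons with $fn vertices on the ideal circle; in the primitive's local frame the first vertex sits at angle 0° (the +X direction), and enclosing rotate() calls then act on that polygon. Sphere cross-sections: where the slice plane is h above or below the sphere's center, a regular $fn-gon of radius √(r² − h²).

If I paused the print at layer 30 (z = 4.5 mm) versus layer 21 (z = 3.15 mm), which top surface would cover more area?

layer 30 (z = 4.5 mm)

Layer 30 (z = 4.5): the cube (footprint 25.5×30) is included at this height (area 765.00 mm²); the sphere at (3, 12): section is a regular 16-gon, circumradius = √(r²−h²) = √(7²−6²) = 3.606 (area = (16/2)·3.606²·sin(360°/16) = 39.80 mm²); the cube at (12.5, 3) is present — its section is the full 26×19.5 rectangle (area 507.00 mm²); Taking the union: the regions partially overlap — summed areas 1311.80 mm² minus the doubly-counted overlap 291.84 mm² gives 1019.96 mm² — area = 1019.96 mm². So its area = 1019.96 mm². Layer 21 (z = 3.15): the cube is present — its section is the full 25.5×30 rectangle (area 765.00 mm²); the sphere at (3, 12) does not reach this height (|z−center|=7.350 > r=7); the cube at (12.5, 3) is absent (z outside [4, 9.5]); Merging all regions: only the 25.5×30 cube is present, so the union is just that shape — area = 765.00 mm². So its area = 765.00 mm². Layer 30 is larger (1019.96 vs 765.00 mm²).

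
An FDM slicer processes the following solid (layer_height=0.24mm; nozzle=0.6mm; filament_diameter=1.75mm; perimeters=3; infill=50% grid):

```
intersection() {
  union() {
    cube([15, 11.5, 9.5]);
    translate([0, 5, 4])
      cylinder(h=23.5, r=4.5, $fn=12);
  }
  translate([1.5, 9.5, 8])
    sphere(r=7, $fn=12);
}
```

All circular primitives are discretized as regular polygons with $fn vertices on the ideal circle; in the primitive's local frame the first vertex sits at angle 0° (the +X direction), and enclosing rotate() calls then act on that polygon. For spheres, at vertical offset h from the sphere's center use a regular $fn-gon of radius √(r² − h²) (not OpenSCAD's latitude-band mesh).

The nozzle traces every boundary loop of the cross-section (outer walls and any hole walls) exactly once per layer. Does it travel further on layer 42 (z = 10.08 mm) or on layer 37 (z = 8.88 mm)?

Layer 42 (z = 10.08): the cube is absent (z outside [0, 9.5]); the cylinder at (0, 5): section is a regular 12-gon, circumradius r=4.5 (perimeter = 2·12·4.500·sin(180°/12) = 27.95 mm); Combining (union): only the r=4.5 cylinder at (0, 5) is present, so the union is just that shape — boundary = 27.95 mm; the r=7 sphere at (1.5, 9.5) contributes a regular 12-gon of circumradius √(7²−2.08²) = 6.684 (perimeter = 2·12·6.684·sin(180°/12) = 41.52 mm); Keeping only the common overlap: the r=7 sphere at (1.5, 9.5) partially overlaps the result so far; clipping to the common part keeps 41.34 mm² — boundary = 23.90 mm. So its perimeter = 23.90 mm. Layer 37 (z = 8.88): the cube is present — its section is the full 15×11.5 rectangle (perimeter 53.00 mm); the r=4.5 cylinder at (0, 5) gives a regular 12-gon of circumradius 4.5 (constant along its height) (perimeter = 2·12·4.500·sin(180°/12) = 27.95 mm); Taking the union: the regions partially overlap (shared area 30.38 mm²), so the edge portions inside another operand are dropped and the merged outline is re-measured after clipping — boundary = 57.98 mm; the r=7 sphere at (1.5, 9.5) contributes a regular 12-gon of circumradius √(7²−0.88²) = 6.944 (perimeter = 2·12·6.944·sin(180°/12) = 43.14 mm); Taking the intersection: the r=7 sphere at (1.5, 9.5) partially overlaps the result so far; clipping to the common part keeps 82.07 mm² — boundary = 35.79 mm. So its perimeter = 35.79 mm. Layer 37 is larger (35.79 vs 23.90 mm).

layer 37 (z = 8.88 mm)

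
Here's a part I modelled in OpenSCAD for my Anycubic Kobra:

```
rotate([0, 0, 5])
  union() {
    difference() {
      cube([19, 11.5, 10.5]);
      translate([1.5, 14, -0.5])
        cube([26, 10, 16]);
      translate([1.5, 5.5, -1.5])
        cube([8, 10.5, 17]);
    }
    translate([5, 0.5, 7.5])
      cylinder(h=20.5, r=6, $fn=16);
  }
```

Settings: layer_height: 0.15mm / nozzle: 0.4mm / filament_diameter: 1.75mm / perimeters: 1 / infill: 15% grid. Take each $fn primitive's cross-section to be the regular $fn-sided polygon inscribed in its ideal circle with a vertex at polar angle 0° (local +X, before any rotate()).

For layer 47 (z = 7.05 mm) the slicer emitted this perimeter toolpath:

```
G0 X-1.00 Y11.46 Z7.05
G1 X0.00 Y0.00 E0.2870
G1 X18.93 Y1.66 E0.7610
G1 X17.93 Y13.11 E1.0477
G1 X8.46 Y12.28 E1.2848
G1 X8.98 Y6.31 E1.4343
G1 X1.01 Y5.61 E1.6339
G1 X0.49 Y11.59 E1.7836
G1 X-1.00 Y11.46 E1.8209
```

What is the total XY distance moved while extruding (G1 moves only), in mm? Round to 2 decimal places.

73.00 mm

Sum the Euclidean lengths of each G1 segment: total = 73.00 mm.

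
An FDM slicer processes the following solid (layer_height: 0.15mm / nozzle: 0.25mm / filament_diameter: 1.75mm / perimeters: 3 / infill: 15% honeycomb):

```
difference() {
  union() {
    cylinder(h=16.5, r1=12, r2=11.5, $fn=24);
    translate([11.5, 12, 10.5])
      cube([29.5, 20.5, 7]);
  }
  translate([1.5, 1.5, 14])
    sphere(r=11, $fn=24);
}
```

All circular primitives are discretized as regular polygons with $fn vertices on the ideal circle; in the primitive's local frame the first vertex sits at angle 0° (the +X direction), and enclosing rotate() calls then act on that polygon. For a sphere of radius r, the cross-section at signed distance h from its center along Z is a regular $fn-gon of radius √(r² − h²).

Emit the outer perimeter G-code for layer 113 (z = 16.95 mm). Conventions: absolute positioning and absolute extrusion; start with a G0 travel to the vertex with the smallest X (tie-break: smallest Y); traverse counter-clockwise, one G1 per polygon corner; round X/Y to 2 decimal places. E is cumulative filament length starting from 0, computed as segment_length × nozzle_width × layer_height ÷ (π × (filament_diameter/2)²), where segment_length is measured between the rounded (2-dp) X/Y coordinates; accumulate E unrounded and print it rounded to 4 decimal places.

At z = 16.95 mm: the cone does not reach this height (z outside [0, 16.5]); the cube at (11.5, 12) (footprint 29.5×20.5) is included at this height; Taking the union: only the 29.5×20.5 cube at (11.5, 12) is present, so the union is just that shape — 1 connected region; the r=11 sphere at (1.5, 1.5) slices to a regular 24-gon of circumradius 10.597 (√(r²−h²) with h=2.95 from center); After the difference (first − rest): starting from that combined region, the r=11 sphere at (1.5, 1.5) misses the remaining region (no effect) — 1 connected region. The outline is a single polygon with 4 vertices. Extrusion per mm of travel: 0.25 × 0.15 / (π × 0.875²) = 0.015591. Accumulating E over each segment gives final E = 1.5591.

G0 X11.50 Y12.00 Z16.95
G1 X41.00 Y12.00 E0.4599
G1 X41.00 Y32.50 E0.7795
G1 X11.50 Y32.50 E1.2395
G1 X11.50 Y12.00 E1.5591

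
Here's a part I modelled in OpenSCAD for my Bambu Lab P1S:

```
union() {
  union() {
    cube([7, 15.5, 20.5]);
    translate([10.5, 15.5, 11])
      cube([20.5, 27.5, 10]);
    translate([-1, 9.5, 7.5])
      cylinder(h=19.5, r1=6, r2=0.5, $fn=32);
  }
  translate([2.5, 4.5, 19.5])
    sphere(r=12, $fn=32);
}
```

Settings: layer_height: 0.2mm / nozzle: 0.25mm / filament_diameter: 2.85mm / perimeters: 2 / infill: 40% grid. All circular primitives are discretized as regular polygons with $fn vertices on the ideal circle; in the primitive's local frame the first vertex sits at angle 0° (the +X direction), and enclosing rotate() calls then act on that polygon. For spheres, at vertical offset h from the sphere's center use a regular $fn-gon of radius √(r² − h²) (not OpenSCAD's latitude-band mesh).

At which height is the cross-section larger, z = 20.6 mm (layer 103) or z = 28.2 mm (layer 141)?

layer 103 (z = 20.6 mm)

Layer 103 (z = 20.6): the cube is not intersected at this z (z outside [0, 20.5]); the 20.5×27.5 cube at (10.5, 15.5) contributes its full rectangle (area 563.75 mm²); the cone at (-1, 9.5) contributes a regular 32-gon of circumradius 2.305 (interpolated between r1=6 and r2=0.5 at t=0.672) (area = (32/2)·2.305²·sin(360°/32) = 16.59 mm²); Merging all regions: the 2 present regions are separate (no shared area or edge), so areas and boundary lengths simply add and each stays a separate island — area = 580.34 mm²; the r=12 sphere at (2.5, 4.5) contributes a regular 32-gon of circumradius √(12²−1.1²) = 11.949 (area = (32/2)·11.949²·sin(360°/32) = 445.71 mm²); Combining (union): the regions partially overlap — summed areas 1026.05 mm² minus the doubly-counted overlap 16.59 mm² gives 1009.46 mm² — area = 1009.46 mm². So its area = 1009.46 mm². Layer 141 (z = 28.2): the cube is absent (z outside [0, 20.5]); the cube at (10.5, 15.5) is not intersected at this z (z outside [11, 21]); the cone at (-1, 9.5) does not reach this height (z outside [7.5, 27]); Combining (union): nothing is present at this height; the sphere at (2.5, 4.5): section is a regular 32-gon, circumradius = √(r²−h²) = √(12²−8.7²) = 8.265 (area = (32/2)·8.265²·sin(360°/32) = 213.23 mm²); Combining (union): only the r=12 sphere at (2.5, 4.5) is present, so the union is just that shape — area = 213.23 mm². So its area = 213.23 mm². Layer 103 is larger (1009.46 vs 213.23 mm²).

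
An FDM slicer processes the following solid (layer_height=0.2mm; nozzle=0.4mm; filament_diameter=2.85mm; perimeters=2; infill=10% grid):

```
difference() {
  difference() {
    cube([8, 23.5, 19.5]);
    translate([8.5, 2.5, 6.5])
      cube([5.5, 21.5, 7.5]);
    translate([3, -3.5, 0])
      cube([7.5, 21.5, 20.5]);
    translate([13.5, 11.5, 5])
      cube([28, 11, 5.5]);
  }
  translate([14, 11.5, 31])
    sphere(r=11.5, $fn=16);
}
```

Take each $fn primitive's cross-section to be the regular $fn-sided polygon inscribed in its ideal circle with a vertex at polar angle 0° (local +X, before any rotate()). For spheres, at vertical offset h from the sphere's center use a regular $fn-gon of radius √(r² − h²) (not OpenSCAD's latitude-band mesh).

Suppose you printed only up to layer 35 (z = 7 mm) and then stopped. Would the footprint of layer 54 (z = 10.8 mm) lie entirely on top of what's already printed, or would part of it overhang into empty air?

Compare the two slices. At z = 7: the cube (footprint 8×23.5) is included at this height (area 188.00 mm²); the cube at (8.5, 2.5) is present — its section is the full 5.5×21.5 rectangle (area 118.25 mm²); the cube at (3, -3.5) (footprint 7.5×21.5) is included at this height (area 161.25 mm²); the cube at (13.5, 11.5) (footprint 28×11) is included at this height (area 308.00 mm²); After the difference (first − rest): starting from the 8×23.5 cube (188.00 mm²), the 5.5×21.5 cube at (8.5, 2.5) misses the remaining region (no effect); the 7.5×21.5 cube at (3, -3.5) partially overlaps it — only the 90.00 mm² overlap (of its 161.25 mm²) is removed, clipping the outline; the 28×11 cube at (13.5, 11.5) misses the remaining region (no effect) — area = 98.00 mm²; the sphere at (14, 11.5) is absent (|z−center|=24.000 > r=11.5); Subtracting the remaining from the first: none of the subtracted shapes is present at this height, so that combined region is unchanged — area = 98.00 mm². At z = 10.8: the cube (footprint 8×23.5) is included at this height (area 188.00 mm²); the 5.5×21.5 cube at (8.5, 2.5) contributes its full rectangle (area 118.25 mm²); the 7.5×21.5 cube at (3, -3.5) contributes its full rectangle (area 161.25 mm²); the cube at (13.5, 11.5) is not intersected at this z (z outside [5, 10.5]); Taking the first minus the rest: starting from the 8×23.5 cube (188.00 mm²), the 5.5×21.5 cube at (8.5, 2.5) misses the remaining region (no effect); the 7.5×21.5 cube at (3, -3.5) partially overlaps it — only the 90.00 mm² overlap (of its 161.25 mm²) is removed, clipping the outline — area = 98.00 mm²; the sphere at (14, 11.5) is absent (|z−center|=20.200 > r=11.5); Taking the first minus the rest: none of the subtracted shapes is present at this height, so the result so far is unchanged — area = 98.00 mm². Checking containment: the cross-section at z = 10.8 is a subset of the cross-section at z = 7.

entirely on top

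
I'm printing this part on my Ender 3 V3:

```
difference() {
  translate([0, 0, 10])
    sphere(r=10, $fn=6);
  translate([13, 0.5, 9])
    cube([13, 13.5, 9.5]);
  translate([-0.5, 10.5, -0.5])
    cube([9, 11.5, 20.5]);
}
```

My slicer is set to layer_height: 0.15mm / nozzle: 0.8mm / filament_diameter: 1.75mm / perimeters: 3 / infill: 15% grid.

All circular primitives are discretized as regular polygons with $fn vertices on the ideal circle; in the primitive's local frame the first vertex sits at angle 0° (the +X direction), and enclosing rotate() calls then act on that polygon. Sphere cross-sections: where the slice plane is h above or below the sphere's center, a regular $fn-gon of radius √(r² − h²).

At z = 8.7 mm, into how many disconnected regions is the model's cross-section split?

1

At z = 8.7 mm: the r=10 sphere contributes a regular 6-gon of circumradius √(10²−1.3²) = 9.915; the cube at (13, 0.5) does not reach this height (z outside [9, 18.5]); the cube at (-0.5, 10.5) is present — its section is the full 9×11.5 rectangle; Subtracting the remaining from the first: starting from the r=10 sphere, the 9×11.5 cube at (-0.5, 10.5) misses the remaining region (no effect) — 1 connected region. The result has 1 disconnected region.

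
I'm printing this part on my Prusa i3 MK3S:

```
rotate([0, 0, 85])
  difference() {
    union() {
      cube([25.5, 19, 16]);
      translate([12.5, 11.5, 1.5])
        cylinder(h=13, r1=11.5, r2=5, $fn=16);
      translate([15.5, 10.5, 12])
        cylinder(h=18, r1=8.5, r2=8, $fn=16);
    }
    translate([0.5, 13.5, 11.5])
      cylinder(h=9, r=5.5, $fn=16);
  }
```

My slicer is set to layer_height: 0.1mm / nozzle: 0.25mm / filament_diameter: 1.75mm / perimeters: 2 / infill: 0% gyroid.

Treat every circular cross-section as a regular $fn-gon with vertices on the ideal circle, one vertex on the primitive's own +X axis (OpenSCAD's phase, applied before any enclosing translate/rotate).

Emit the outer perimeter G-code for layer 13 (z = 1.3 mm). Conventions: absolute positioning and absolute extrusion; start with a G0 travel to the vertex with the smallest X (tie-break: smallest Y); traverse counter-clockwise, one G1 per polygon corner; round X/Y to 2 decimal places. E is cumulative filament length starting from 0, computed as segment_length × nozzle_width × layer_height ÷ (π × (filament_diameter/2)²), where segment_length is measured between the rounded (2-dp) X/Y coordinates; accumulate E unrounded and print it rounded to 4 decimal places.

G0 X-18.93 Y1.66 Z1.30
G1 X0.00 Y0.00 E0.1975
G1 X2.22 Y25.40 E0.4625
G1 X-16.71 Y27.06 E0.6600
G1 X-18.93 Y1.66 E0.9250

At z = 1.3 mm: the 25.5×19 cube contributes its full rectangle; the cone at (12.5, 11.5) is absent (z outside [1.5, 14.5]); the cone at (15.5, 10.5) does not reach this height (z outside [12, 30]); Merging all regions: only the 25.5×19 cube is present, so the union is just that shape — 1 connected region; the cylinder at (0.5, 13.5) is not intersected at this z (z outside [11.5, 20.5]); Subtracting the remaining from the first: none of the subtracted shapes is present at this height, so the result so far is unchanged — 1 connected region; (whole slice rotated 85° about Z — lengths, areas and connectivity unchanged). The outline is a single polygon with 4 vertices. Extrusion per mm of travel: 0.25 × 0.1 / (π × 0.875²) = 0.010394. Accumulating E over each segment gives final E = 0.9250.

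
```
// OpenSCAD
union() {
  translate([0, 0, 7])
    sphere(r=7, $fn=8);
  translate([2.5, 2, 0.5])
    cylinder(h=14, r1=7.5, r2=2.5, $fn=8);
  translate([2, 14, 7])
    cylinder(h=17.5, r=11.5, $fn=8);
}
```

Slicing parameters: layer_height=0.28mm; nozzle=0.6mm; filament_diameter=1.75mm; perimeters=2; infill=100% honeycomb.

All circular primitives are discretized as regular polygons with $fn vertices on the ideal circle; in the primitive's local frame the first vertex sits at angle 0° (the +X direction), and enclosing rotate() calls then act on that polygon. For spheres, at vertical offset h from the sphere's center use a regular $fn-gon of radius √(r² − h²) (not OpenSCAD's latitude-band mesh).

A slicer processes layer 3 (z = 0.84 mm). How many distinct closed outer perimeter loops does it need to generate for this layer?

At z = 0.84 mm: the sphere: section is a regular 8-gon, circumradius = √(r²−h²) = √(7²−6.16²) = 3.325; the cone at (2.5, 2) contributes a regular 8-gon of circumradius 7.379 (interpolated between r1=7.5 and r2=2.5 at t=0.024); the cylinder at (2, 14) does not reach this height (z outside [7, 24.5]); Combining (union): the r=7 sphere lies entirely inside the cone at (2.5, 2), so the union is just the cone at (2.5, 2) — 1 connected region. The result has 1 disconnected region.

1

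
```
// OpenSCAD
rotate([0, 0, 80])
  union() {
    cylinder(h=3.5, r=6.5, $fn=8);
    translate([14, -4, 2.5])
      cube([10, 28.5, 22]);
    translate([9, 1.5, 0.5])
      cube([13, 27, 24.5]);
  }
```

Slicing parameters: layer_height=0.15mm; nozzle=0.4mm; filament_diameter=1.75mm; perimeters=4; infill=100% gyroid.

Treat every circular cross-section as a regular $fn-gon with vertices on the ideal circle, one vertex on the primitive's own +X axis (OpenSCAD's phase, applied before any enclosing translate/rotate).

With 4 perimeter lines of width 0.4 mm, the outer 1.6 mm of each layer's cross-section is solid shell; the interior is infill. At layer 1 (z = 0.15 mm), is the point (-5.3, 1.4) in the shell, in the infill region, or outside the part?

shell

At z = 0.15 mm: the cylinder: section is a regular 8-gon, circumradius r=6.5; the cube at (14, -4) is absent (z outside [2.5, 24.5]); the cube at (9, 1.5) does not reach this height (z outside [0.5, 25]); Taking the union: only the r=6.5 cylinder is present, so the union is just that shape — 1 connected region; (whole slice rotated 80° about Z — lengths, areas and connectivity unchanged). Overall, the cross-section is a single solid region. Undo the 80° rotation: the query point maps to (0.458, 5.463) in the un-rotated model frame. The nearest boundary edge runs (4.60, 4.60)→(0.00, 6.50); distance from the point to it = 0.78 mm. The point is inside the cross-section, 0.78 mm from the nearest boundary — within the 1.6 mm shell band (4 × 0.4).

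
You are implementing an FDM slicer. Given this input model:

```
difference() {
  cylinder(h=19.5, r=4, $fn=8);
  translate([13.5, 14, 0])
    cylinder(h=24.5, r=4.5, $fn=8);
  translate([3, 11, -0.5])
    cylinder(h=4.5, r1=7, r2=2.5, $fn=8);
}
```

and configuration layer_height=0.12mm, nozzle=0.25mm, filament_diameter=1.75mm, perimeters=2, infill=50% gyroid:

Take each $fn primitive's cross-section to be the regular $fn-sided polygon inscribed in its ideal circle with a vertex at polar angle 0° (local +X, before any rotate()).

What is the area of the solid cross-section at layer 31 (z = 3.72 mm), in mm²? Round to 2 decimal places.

45.25 mm²

At z = 3.72 mm: the r=4 cylinder gives a regular 8-gon of circumradius 4 (constant along its height) (area = (8/2)·4.000²·sin(360°/8) = 45.25 mm²); the r=4.5 cylinder at (13.5, 14) gives a regular 8-gon of circumradius 4.5 (constant along its height) (area = (8/2)·4.500²·sin(360°/8) = 57.28 mm²); the cone at (3, 11) contributes a regular 8-gon of circumradius 2.780 (interpolated between r1=7 and r2=2.5 at t=0.938) (area = (8/2)·2.780²·sin(360°/8) = 21.86 mm²); Taking the first minus the rest: starting from the r=4 cylinder (45.25 mm²), the r=4.5 cylinder at (13.5, 14) misses the remaining region (no effect); the cone at (3, 11) misses the remaining region (no effect) — area = 45.25 mm². Overall, the cross-section is a single solid region. Net area = 45.25 mm².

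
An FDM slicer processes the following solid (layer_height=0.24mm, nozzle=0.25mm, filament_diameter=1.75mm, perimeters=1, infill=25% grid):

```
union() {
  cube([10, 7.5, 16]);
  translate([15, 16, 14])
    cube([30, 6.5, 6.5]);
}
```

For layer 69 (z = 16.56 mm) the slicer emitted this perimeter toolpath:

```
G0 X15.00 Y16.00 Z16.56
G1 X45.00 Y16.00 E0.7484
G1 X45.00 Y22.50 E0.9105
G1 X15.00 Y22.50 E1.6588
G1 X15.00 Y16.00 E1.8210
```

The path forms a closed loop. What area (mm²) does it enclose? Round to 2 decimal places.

195.00 mm²

Apply the shoelace formula to the sequence of (X, Y) vertices; enclosed area = 195.00 mm².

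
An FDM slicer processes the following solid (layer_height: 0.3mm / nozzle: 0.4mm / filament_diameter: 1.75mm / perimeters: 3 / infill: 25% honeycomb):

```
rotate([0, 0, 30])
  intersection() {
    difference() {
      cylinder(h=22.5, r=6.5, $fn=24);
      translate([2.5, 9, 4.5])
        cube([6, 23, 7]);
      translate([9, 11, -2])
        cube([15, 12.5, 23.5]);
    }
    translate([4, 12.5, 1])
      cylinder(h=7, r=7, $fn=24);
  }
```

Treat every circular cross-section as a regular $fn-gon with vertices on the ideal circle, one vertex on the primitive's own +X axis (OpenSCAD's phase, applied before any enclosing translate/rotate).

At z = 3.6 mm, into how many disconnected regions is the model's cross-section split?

1

At z = 3.6 mm: the cylinder: section is a regular 24-gon, circumradius r=6.5; the cube at (2.5, 9) is not intersected at this z (z outside [4.5, 11.5]); the cube at (9, 11) is present — its section is the full 15×12.5 rectangle; After the difference (first − rest): starting from the r=6.5 cylinder, the 15×12.5 cube at (9, 11) misses the remaining region (no effect) — 1 connected region; the cylinder at (4, 12.5): section is a regular 24-gon, circumradius r=7; After intersecting: the r=7 cylinder at (4, 12.5) partially overlaps the result so far; clipping to the common part keeps 0.55 mm² — 1 connected region; (whole slice rotated 30° about Z — lengths, areas and connectivity unchanged). The result has 1 disconnected region.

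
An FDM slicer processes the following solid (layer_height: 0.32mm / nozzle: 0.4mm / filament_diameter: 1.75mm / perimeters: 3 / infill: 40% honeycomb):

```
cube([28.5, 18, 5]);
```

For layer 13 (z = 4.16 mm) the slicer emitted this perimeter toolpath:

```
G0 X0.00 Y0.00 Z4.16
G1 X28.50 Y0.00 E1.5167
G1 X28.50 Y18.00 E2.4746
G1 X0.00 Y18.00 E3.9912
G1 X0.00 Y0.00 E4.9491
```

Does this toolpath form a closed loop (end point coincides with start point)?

yes

Start point (G0): (0.00, 0.00). End point (last G1): the path returns to the start — closed.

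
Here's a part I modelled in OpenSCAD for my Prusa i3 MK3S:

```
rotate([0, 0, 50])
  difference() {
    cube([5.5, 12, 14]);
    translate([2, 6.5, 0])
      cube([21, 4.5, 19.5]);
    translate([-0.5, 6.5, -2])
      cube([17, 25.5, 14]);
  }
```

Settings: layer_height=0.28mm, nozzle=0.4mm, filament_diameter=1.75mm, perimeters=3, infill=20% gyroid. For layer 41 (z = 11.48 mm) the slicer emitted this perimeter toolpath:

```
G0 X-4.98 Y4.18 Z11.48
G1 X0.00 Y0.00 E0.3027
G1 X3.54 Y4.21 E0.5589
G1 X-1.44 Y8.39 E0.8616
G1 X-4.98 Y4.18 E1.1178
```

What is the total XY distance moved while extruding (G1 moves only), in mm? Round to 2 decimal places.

Sum the Euclidean lengths of each G1 segment: total = 24.00 mm.

24.00 mm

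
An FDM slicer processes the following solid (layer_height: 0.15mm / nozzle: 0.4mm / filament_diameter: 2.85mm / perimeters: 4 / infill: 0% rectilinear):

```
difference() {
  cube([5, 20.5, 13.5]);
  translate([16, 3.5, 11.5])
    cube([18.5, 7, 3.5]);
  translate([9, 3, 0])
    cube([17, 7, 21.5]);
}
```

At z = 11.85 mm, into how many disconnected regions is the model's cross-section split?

1

At z = 11.85 mm: the cube (footprint 5×20.5) is included at this height; the cube at (16, 3.5) (footprint 18.5×7) is included at this height; the 17×7 cube at (9, 3) contributes its full rectangle; After the difference (first − rest): starting from the 5×20.5 cube, the 18.5×7 cube at (16, 3.5) misses the remaining region (no effect); the 17×7 cube at (9, 3) misses the remaining region (no effect) — 1 connected region. The result has 1 disconnected region.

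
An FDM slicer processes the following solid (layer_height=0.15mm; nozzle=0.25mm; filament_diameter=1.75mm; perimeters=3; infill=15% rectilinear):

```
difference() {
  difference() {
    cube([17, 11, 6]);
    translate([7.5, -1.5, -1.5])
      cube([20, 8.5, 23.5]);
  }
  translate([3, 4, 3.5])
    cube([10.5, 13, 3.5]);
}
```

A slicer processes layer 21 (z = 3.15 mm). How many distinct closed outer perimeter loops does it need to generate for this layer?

1

At z = 3.15 mm: the 17×11 cube contributes its full rectangle; the cube at (7.5, -1.5) (footprint 20×8.5) is included at this height; Subtracting the remaining from the first: starting from the 17×11 cube, the 20×8.5 cube at (7.5, -1.5) partially overlaps it — only the 66.50 mm² overlap (of its 170.00 mm²) is removed, clipping the outline — 1 connected region; the cube at (3, 4) is absent (z outside [3.5, 7]); After the difference (first − rest): none of the subtracted shapes is present at this height, so that combined region is unchanged — 1 connected region. The result has 1 disconnected region.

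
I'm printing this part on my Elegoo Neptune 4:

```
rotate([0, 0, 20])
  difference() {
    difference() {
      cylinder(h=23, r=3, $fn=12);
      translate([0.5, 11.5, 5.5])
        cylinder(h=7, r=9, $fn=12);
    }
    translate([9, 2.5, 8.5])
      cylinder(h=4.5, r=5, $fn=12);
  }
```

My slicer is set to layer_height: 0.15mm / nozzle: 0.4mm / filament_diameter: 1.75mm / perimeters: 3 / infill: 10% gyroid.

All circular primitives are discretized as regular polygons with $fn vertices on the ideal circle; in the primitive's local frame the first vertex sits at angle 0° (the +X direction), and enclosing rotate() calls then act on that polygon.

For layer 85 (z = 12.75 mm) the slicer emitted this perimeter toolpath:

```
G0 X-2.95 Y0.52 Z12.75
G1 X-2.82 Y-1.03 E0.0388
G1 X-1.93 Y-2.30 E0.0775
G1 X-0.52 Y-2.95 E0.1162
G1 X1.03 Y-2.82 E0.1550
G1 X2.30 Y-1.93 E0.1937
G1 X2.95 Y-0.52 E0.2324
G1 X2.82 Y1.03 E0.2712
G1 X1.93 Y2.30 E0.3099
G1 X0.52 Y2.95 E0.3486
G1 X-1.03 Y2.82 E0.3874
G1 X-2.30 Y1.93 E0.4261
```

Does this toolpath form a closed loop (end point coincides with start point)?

no

Start point (G0): (-2.95, 0.52). End point (last G1): the path does not return to the start — open.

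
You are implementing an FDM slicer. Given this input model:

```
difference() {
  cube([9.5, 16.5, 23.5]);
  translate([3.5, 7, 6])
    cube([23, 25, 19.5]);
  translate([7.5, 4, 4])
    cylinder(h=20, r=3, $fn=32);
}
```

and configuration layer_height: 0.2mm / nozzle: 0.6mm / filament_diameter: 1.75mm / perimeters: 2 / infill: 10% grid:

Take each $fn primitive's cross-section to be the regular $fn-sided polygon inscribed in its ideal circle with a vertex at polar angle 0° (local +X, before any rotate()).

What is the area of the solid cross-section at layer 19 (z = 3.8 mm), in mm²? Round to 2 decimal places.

156.75 mm²

At z = 3.8 mm: the cube (footprint 9.5×16.5) is included at this height (area 156.75 mm²); the cube at (3.5, 7) is not intersected at this z (z outside [6, 25.5]); the cylinder at (7.5, 4) is absent (z outside [4, 24]); After the difference (first − rest): none of the subtracted shapes is present at this height, so the 9.5×16.5 cube is unchanged — area = 156.75 mm². Overall, the cross-section is a single solid region. Net area = 156.75 mm².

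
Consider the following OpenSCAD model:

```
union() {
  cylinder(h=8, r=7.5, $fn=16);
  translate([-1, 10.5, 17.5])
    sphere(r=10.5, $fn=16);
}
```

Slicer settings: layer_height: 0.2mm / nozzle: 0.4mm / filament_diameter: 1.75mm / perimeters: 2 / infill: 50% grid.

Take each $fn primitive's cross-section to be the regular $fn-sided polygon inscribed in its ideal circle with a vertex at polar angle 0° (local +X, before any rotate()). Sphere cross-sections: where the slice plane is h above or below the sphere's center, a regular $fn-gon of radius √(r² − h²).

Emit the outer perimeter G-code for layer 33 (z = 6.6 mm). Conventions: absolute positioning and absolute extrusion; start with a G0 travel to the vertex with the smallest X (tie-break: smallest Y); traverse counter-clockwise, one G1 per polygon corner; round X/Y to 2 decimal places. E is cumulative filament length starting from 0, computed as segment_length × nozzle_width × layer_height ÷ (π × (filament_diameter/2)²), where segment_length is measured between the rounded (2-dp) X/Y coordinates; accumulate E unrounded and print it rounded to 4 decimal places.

At z = 6.6 mm: the r=7.5 cylinder contributes a regular 16-gon of circumradius 7.5; the sphere at (-1, 10.5) is not intersected at this z (|z−center|=10.900 > r=10.5); Taking the union: only the r=7.5 cylinder is present, so the union is just that shape — 1 connected region. The outline is a single polygon with 16 vertices. Extrusion per mm of travel: 0.4 × 0.2 / (π × 0.875²) = 0.033260. Accumulating E over each segment gives final E = 1.5571.

G0 X-7.50 Y0.00 Z6.60
G1 X-6.93 Y-2.87 E0.0973
G1 X-5.30 Y-5.30 E0.1946
G1 X-2.87 Y-6.93 E0.2920
G1 X0.00 Y-7.50 E0.3893
G1 X2.87 Y-6.93 E0.4866
G1 X5.30 Y-5.30 E0.5839
G1 X6.93 Y-2.87 E0.6812
G1 X7.50 Y0.00 E0.7786
G1 X6.93 Y2.87 E0.8759
G1 X5.30 Y5.30 E0.9732
G1 X2.87 Y6.93 E1.0705
G1 X0.00 Y7.50 E1.1679
G1 X-2.87 Y6.93 E1.2652
G1 X-5.30 Y5.30 E1.3625
G1 X-6.93 Y2.87 E1.4598
G1 X-7.50 Y0.00 E1.5571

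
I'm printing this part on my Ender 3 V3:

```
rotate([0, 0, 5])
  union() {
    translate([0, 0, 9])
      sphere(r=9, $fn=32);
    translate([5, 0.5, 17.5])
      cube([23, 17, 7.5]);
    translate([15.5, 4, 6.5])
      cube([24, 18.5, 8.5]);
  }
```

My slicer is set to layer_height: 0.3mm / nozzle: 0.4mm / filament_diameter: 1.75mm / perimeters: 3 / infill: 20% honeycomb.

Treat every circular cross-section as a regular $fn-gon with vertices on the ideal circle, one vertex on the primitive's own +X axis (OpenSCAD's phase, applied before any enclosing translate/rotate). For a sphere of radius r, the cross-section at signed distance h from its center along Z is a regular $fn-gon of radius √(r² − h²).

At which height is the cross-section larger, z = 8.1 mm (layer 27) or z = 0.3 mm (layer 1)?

Layer 27 (z = 8.1): the r=9 sphere slices to a regular 32-gon of circumradius 8.955 (√(r²−h²) with h=0.9 from center) (area = (32/2)·8.955²·sin(360°/32) = 250.31 mm²); the cube at (5, 0.5) is absent (z outside [17.5, 25]); the cube at (15.5, 4) (footprint 24×18.5) is included at this height (area 444.00 mm²); Combining (union): the 2 present regions are separate (no shared area or edge), so areas and boundary lengths simply add and each stays a separate island — area = 694.31 mm²; (rotated 5° about Z; rotation is an isometry so areas/perimeters/island counts are preserved). So its area = 694.31 mm². Layer 1 (z = 0.3): the r=9 sphere contributes a regular 32-gon of circumradius √(9²−8.7²) = 2.304 (area = (32/2)·2.304²·sin(360°/32) = 16.57 mm²); the cube at (5, 0.5) is absent (z outside [17.5, 25]); the cube at (15.5, 4) is not intersected at this z (z outside [6.5, 15]); Taking the union: only the r=9 sphere is present, so the union is just that shape — area = 16.57 mm²; (rotated 5° about Z; rotation is an isometry so areas/perimeters/island counts are preserved). So its area = 16.57 mm². Layer 27 is larger (694.31 vs 16.57 mm²).

layer 27 (z = 8.1 mm)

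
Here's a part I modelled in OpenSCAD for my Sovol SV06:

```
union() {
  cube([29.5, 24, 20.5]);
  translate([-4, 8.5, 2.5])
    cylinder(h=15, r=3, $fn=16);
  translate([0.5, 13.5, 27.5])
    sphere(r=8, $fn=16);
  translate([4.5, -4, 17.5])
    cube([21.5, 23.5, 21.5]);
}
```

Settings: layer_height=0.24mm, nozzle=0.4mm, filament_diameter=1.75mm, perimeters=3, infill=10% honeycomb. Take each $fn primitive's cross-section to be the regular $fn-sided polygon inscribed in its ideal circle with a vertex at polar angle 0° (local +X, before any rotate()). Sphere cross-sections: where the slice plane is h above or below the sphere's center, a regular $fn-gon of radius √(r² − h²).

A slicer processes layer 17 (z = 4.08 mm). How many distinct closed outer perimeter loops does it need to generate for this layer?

At z = 4.08 mm: the 29.5×24 cube contributes its full rectangle; the r=3 cylinder at (-4, 8.5) contributes a regular 16-gon of circumradius 3; the sphere at (0.5, 13.5) is absent (|z−center|=23.420 > r=8); the cube at (4.5, -4) is not intersected at this z (z outside [17.5, 39]); Merging all regions: the 2 present regions are separate (no shared area or edge), so areas and boundary lengths simply add and each stays a separate island — 2 connected regions. The result has 2 disconnected regions.

2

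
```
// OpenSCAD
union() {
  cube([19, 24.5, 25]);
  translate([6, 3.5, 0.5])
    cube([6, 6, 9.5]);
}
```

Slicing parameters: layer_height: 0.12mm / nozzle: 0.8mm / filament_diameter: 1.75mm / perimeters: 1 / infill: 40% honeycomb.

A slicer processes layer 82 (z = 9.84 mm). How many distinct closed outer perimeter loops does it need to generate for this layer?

At z = 9.84 mm: the 19×24.5 cube contributes its full rectangle; the cube at (6, 3.5) (footprint 6×6) is included at this height; Merging all regions: the 6×6 cube at (6, 3.5) lies entirely inside the 19×24.5 cube, so the union is just the 19×24.5 cube — 1 connected region. The result has 1 disconnected region.

1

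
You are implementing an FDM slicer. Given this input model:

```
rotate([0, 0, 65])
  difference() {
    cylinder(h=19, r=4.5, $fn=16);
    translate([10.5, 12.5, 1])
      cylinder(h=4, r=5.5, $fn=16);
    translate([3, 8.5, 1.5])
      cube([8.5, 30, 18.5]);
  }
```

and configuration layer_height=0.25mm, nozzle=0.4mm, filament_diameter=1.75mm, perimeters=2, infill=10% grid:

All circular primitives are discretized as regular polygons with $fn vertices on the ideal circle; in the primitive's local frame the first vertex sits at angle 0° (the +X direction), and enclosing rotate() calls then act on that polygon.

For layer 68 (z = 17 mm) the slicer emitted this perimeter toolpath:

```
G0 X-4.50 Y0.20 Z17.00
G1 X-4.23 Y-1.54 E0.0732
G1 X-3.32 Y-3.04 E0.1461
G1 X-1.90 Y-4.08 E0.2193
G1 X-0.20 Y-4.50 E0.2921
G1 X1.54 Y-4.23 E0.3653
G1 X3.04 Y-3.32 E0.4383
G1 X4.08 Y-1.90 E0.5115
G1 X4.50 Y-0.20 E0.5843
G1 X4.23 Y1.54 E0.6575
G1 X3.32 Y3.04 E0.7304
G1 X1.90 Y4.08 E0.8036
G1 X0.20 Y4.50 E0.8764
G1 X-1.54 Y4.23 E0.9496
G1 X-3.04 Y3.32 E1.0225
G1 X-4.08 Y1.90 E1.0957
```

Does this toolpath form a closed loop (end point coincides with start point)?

no

Start point (G0): (-4.50, 0.20). End point (last G1): the path does not return to the start — open.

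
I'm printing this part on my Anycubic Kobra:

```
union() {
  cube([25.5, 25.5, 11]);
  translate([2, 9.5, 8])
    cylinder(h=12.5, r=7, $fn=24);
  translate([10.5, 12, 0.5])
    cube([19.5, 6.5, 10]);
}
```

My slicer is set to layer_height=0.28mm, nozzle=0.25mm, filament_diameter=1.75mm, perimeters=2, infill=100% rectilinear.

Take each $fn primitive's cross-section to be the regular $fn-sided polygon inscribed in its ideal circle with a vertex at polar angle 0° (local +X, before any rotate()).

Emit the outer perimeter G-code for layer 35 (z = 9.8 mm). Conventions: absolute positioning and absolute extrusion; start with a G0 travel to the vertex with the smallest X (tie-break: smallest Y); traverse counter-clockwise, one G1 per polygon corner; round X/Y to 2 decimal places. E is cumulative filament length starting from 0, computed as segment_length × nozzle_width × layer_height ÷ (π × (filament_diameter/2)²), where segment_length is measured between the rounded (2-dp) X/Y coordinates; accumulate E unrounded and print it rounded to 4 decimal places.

At z = 9.8 mm: the cube is present — its section is the full 25.5×25.5 rectangle; the r=7 cylinder at (2, 9.5) gives a regular 24-gon of circumradius 7 (constant along its height); the 19.5×6.5 cube at (10.5, 12) contributes its full rectangle; Merging all regions: the regions partially overlap (shared area 201.06 mm²), so overlapping operands fuse into one piece — 1 connected region. The outline is a single polygon with 19 vertices. Extrusion per mm of travel: 0.25 × 0.28 / (π × 0.875²) = 0.029103. Accumulating E over each segment gives final E = 3.3614.

G0 X-5.00 Y9.50 Z9.80
G1 X-4.76 Y7.69 E0.0531
G1 X-4.06 Y6.00 E0.1064
G1 X-2.95 Y4.55 E0.1595
G1 X-1.50 Y3.44 E0.2127
G1 X0.00 Y2.82 E0.2599
G1 X0.00 Y0.00 E0.3420
G1 X25.50 Y0.00 E1.0841
G1 X25.50 Y12.00 E1.4333
G1 X30.00 Y12.00 E1.5643
G1 X30.00 Y18.50 E1.7534
G1 X25.50 Y18.50 E1.8844
G1 X25.50 Y25.50 E2.0881
G1 X0.00 Y25.50 E2.8302
G1 X0.00 Y16.18 E3.1015
G1 X-1.50 Y15.56 E3.1487
G1 X-2.95 Y14.45 E3.2019
G1 X-4.06 Y13.00 E3.2550
G1 X-4.76 Y11.31 E3.3082
G1 X-5.00 Y9.50 E3.3614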